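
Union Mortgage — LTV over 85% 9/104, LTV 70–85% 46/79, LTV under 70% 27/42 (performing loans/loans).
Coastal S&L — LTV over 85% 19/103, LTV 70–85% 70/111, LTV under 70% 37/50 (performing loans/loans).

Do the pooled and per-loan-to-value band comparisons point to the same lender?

Yes

LTV over 85%: Union Mortgage 9/104 = 8.7%, Coastal S&L 19/103 = 18.4% → Coastal S&L
LTV 70–85%: Union Mortgage 46/79 = 58.2%, Coastal S&L 70/111 = 63.1% → Coastal S&L
LTV under 70%: Union Mortgage 27/42 = 64.3%, Coastal S&L 37/50 = 74.0% → Coastal S&L
Overall: Union Mortgage 82/225 = 36.4%, Coastal S&L 126/264 = 47.7% → Coastal S&L
Coastal S&L wins overall and in every loan-to-value group — no reversal.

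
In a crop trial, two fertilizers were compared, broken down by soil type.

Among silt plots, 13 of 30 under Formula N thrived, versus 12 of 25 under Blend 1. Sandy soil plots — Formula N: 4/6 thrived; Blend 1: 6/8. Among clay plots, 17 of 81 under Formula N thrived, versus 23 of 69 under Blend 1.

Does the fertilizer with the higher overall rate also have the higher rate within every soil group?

Silt: Formula N 13/30 = 43.3%, Blend 1 12/25 = 48.0% → Blend 1
Sandy soil: Formula N 4/6 = 66.7%, Blend 1 6/8 = 75.0% → Blend 1
Clay: Formula N 17/81 = 21.0%, Blend 1 23/69 = 33.3% → Blend 1
Overall: Formula N 34/117 = 29.1%, Blend 1 41/102 = 40.2% → Blend 1
Blend 1 wins overall and in every soil group — no reversal.

Yes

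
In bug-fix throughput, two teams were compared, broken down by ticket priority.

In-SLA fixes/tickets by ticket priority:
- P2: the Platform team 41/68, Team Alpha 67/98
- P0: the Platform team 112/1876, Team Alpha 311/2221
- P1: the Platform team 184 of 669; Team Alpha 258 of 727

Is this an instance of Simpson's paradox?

No

P2: the Platform team 41/68 = 60.3%, Team Alpha 67/98 = 68.4% → Team Alpha
P0: the Platform team 112/1876 = 6.0%, Team Alpha 311/2221 = 14.0% → Team Alpha
P1: the Platform team 184/669 = 27.5%, Team Alpha 258/727 = 35.5% → Team Alpha
Overall: the Platform team 337/2613 = 12.9%, Team Alpha 636/3046 = 20.9% → Team Alpha
Team Alpha wins overall and in every ticket group — no reversal.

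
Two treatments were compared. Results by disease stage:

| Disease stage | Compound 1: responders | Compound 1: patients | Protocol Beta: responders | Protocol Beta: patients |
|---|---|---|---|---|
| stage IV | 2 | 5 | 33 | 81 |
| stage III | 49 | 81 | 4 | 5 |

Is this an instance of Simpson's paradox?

Stage IV: Compound 1 2/5 = 40.0%, Protocol Beta 33/81 = 40.7% → Protocol Beta
Stage III: Compound 1 49/81 = 60.5%, Protocol Beta 4/5 = 80.0% → Protocol Beta
Overall: Compound 1 51/86 = 59.3%, Protocol Beta 37/86 = 43.0% → Compound 1
Protocol Beta wins each disease group but Compound 1 wins overall — the comparison reverses. Protocol Beta's patients skew toward stage IV, which has a lower base rate.

Yes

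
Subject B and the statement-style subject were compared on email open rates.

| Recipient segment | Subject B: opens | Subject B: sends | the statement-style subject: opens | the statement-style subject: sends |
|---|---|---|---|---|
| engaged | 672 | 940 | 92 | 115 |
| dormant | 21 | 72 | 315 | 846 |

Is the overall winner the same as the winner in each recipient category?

No

Engaged: Subject B 672/940 = 71.5%, the statement-style subject 92/115 = 80.0% → the statement-style subject
Dormant: Subject B 21/72 = 29.2%, the statement-style subject 315/846 = 37.2% → the statement-style subject
Overall: Subject B 693/1012 = 68.5%, the statement-style subject 407/961 = 42.4% → Subject B
The statement-style subject wins each recipient group but Subject B wins overall — the comparison reverses. The statement-style subject's sends skew toward dormant, which has a lower base rate.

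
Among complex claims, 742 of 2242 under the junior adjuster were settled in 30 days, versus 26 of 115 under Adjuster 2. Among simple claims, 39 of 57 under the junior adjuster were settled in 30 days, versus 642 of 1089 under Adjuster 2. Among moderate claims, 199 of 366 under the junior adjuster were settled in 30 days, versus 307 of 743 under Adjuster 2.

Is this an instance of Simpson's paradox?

Complex: the junior adjuster 742/2242 = 33.1%, Adjuster 2 26/115 = 22.6% → the junior adjuster
Simple: the junior adjuster 39/57 = 68.4%, Adjuster 2 642/1089 = 59.0% → the junior adjuster
Moderate: the junior adjuster 199/366 = 54.4%, Adjuster 2 307/743 = 41.3% → the junior adjuster
Overall: the junior adjuster 980/2665 = 36.8%, Adjuster 2 975/1947 = 50.1% → Adjuster 2
The junior adjuster wins each claim group but Adjuster 2 wins overall — the comparison reverses. The junior adjuster's claims skew toward complex, which has a lower base rate.

Yes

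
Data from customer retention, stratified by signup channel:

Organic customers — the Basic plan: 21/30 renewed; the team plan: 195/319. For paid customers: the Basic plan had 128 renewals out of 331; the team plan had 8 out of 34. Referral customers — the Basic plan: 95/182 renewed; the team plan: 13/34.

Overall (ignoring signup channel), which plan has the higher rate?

the team plan

Organic: the Basic plan 21/30 = 70.0%, the team plan 195/319 = 61.1% → the Basic plan
Paid: the Basic plan 128/331 = 38.7%, the team plan 8/34 = 23.5% → the Basic plan
Referral: the Basic plan 95/182 = 52.2%, the team plan 13/34 = 38.2% → the Basic plan
Overall: the Basic plan 244/543 = 44.9%, the team plan 216/387 = 55.8% → the team plan
(The Basic plan wins every signup group but the team plan wins overall — the Basic plan's customers skew toward the low-rate paid group.)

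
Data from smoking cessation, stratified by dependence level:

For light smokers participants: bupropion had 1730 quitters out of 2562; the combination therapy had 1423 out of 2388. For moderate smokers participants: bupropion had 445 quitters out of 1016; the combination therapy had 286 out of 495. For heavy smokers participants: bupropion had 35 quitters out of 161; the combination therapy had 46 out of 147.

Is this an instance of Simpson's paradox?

Light smokers: bupropion 1730/2562 = 67.5%, the combination therapy 1423/2388 = 59.6% → bupropion
Moderate smokers: bupropion 445/1016 = 43.8%, the combination therapy 286/495 = 57.8% → the combination therapy
Heavy smokers: bupropion 35/161 = 21.7%, the combination therapy 46/147 = 31.3% → the combination therapy
Overall: bupropion 2210/3739 = 59.1%, the combination therapy 1755/3030 = 57.9% → bupropion
Neither sweeps: bupropion wins 1 of 3 groups, the combination therapy wins 2. Bupropion wins overall but not every group — no Simpson reversal.

No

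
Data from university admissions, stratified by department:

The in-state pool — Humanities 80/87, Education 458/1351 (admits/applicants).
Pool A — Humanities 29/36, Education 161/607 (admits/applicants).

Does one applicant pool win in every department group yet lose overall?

No

Humanities: the in-state pool 80/87 = 92.0%, Pool A 29/36 = 80.6% → the in-state pool
Education: the in-state pool 458/1351 = 33.9%, Pool A 161/607 = 26.5% → the in-state pool
Overall: the in-state pool 538/1438 = 37.4%, Pool A 190/643 = 29.5% → the in-state pool
The in-state pool wins overall and in every department group — no reversal.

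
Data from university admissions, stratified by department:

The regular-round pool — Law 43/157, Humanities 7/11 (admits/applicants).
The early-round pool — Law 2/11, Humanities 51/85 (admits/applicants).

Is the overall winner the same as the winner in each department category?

No

Law: the regular-round pool 43/157 = 27.4%, the early-round pool 2/11 = 18.2% → the regular-round pool
Humanities: the regular-round pool 7/11 = 63.6%, the early-round pool 51/85 = 60.0% → the regular-round pool
Overall: the regular-round pool 50/168 = 29.8%, the early-round pool 53/96 = 55.2% → the early-round pool
The regular-round pool wins each department group but the early-round pool wins overall — the comparison reverses. The regular-round pool's applicants skew toward Law, which has a lower base rate.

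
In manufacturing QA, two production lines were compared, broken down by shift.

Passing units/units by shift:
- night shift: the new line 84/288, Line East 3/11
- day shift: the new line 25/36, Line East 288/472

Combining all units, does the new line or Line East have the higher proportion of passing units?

Night shift: the new line 84/288 = 29.2%, Line East 3/11 = 27.3% → the new line
Day shift: the new line 25/36 = 69.4%, Line East 288/472 = 61.0% → the new line
Overall: the new line 109/324 = 33.6%, Line East 291/483 = 60.2% → Line East
(The new line wins every shift group but Line East wins overall — the new line's units skew toward the low-rate night shift group.)

Line East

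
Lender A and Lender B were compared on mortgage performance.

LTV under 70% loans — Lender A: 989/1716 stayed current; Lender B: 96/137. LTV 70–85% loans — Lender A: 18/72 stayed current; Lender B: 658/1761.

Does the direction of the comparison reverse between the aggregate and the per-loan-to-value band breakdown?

Yes

LTV under 70%: Lender A 989/1716 = 57.6%, Lender B 96/137 = 70.1% → Lender B
LTV 70–85%: Lender A 18/72 = 25.0%, Lender B 658/1761 = 37.4% → Lender B
Overall: Lender A 1007/1788 = 56.3%, Lender B 754/1898 = 39.7% → Lender A
Lender B wins each loan-to-value group but Lender A wins overall — the comparison reverses. Lender B's loans skew toward LTV 70–85%, which has a lower base rate.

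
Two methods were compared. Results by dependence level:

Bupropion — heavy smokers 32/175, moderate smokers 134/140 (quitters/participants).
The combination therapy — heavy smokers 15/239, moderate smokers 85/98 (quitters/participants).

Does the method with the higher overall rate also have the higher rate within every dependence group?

Yes

Heavy smokers: bupropion 32/175 = 18.3%, the combination therapy 15/239 = 6.3% → bupropion
Moderate smokers: bupropion 134/140 = 95.7%, the combination therapy 85/98 = 86.7% → bupropion
Overall: bupropion 166/315 = 52.7%, the combination therapy 100/337 = 29.7% → bupropion
Bupropion wins overall and in every dependence group — no reversal.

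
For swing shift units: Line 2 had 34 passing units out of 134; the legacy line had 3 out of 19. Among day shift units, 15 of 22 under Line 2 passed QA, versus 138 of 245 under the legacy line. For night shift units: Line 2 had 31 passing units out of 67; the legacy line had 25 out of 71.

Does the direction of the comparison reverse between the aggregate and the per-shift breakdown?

Yes

Swing shift: Line 2 34/134 = 25.4%, the legacy line 3/19 = 15.8% → Line 2
Day shift: Line 2 15/22 = 68.2%, the legacy line 138/245 = 56.3% → Line 2
Night shift: Line 2 31/67 = 46.3%, the legacy line 25/71 = 35.2% → Line 2
Overall: Line 2 80/223 = 35.9%, the legacy line 166/335 = 49.6% → the legacy line
Line 2 wins each shift group but the legacy line wins overall — the comparison reverses. Line 2's units skew toward swing shift, which has a lower base rate.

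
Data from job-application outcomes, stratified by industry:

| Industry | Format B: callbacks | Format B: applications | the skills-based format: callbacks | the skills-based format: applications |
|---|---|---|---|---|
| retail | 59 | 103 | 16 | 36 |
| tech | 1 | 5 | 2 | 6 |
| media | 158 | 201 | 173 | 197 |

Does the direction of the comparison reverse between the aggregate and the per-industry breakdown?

Retail: Format B 59/103 = 57.3%, the skills-based format 16/36 = 44.4% → Format B
Tech: Format B 1/5 = 20.0%, the skills-based format 2/6 = 33.3% → the skills-based format
Media: Format B 158/201 = 78.6%, the skills-based format 173/197 = 87.8% → the skills-based format
Overall: Format B 218/309 = 70.6%, the skills-based format 191/239 = 79.9% → the skills-based format
Neither sweeps: Format B wins 1 of 3 groups, the skills-based format wins 2. The skills-based format wins overall but not every group — no Simpson reversal.

No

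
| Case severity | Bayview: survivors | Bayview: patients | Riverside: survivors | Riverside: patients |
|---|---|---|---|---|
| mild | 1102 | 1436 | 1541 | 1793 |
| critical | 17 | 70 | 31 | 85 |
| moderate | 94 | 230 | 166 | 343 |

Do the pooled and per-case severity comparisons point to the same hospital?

Yes

Mild: Bayview 1102/1436 = 76.7%, Riverside 1541/1793 = 85.9% → Riverside
Critical: Bayview 17/70 = 24.3%, Riverside 31/85 = 36.5% → Riverside
Moderate: Bayview 94/230 = 40.9%, Riverside 166/343 = 48.4% → Riverside
Overall: Bayview 1213/1736 = 69.9%, Riverside 1738/2221 = 78.3% → Riverside
Riverside wins overall and in every case group — no reversal.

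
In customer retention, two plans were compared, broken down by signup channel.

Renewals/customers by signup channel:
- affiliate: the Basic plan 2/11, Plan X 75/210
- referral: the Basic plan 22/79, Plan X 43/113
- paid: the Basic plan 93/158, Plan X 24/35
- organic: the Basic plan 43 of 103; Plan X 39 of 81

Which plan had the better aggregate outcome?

Affiliate: the Basic plan 2/11 = 18.2%, Plan X 75/210 = 35.7% → Plan X
Referral: the Basic plan 22/79 = 27.8%, Plan X 43/113 = 38.1% → Plan X
Paid: the Basic plan 93/158 = 58.9%, Plan X 24/35 = 68.6% → Plan X
Organic: the Basic plan 43/103 = 41.7%, Plan X 39/81 = 48.1% → Plan X
Overall: the Basic plan 160/351 = 45.6%, Plan X 181/439 = 41.2% → the Basic plan
(Plan X wins every signup group but the Basic plan wins overall — Plan X's customers skew toward the low-rate affiliate group.)

the Basic plan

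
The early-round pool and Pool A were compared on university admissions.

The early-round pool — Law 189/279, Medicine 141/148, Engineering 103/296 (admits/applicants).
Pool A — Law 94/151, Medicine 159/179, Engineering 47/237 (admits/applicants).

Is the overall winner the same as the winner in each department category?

Law: the early-round pool 189/279 = 67.7%, Pool A 94/151 = 62.3% → the early-round pool
Medicine: the early-round pool 141/148 = 95.3%, Pool A 159/179 = 88.8% → the early-round pool
Engineering: the early-round pool 103/296 = 34.8%, Pool A 47/237 = 19.8% → the early-round pool
Overall: the early-round pool 433/723 = 59.9%, Pool A 300/567 = 52.9% → the early-round pool
The early-round pool wins overall and in every department group — no reversal.

Yes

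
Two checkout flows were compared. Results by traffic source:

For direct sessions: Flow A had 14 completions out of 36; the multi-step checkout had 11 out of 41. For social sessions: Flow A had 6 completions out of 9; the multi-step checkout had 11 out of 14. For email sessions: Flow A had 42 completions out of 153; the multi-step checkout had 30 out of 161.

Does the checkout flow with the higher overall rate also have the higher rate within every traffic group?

Direct: Flow A 14/36 = 38.9%, the multi-step checkout 11/41 = 26.8% → Flow A
Social: Flow A 6/9 = 66.7%, the multi-step checkout 11/14 = 78.6% → the multi-step checkout
Email: Flow A 42/153 = 27.5%, the multi-step checkout 30/161 = 18.6% → Flow A
Overall: Flow A 62/198 = 31.3%, the multi-step checkout 52/216 = 24.1% → Flow A
Neither sweeps: Flow A wins 2 of 3 groups, the multi-step checkout wins 1. Flow A wins overall but not every group — no Simpson reversal.

No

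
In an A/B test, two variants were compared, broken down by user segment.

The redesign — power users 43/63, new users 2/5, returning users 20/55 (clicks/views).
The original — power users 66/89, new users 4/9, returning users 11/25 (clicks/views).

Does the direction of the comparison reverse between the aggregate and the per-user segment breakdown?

Power users: the redesign 43/63 = 68.3%, the original 66/89 = 74.2% → the original
New users: the redesign 2/5 = 40.0%, the original 4/9 = 44.4% → the original
Returning users: the redesign 20/55 = 36.4%, the original 11/25 = 44.0% → the original
Overall: the redesign 65/123 = 52.8%, the original 81/123 = 65.9% → the original
The original wins overall and in every user group — no reversal.

No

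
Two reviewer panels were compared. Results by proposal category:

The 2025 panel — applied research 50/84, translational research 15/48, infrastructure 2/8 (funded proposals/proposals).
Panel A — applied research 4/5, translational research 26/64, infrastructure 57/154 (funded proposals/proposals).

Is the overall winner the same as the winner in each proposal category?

Applied research: the 2025 panel 50/84 = 59.5%, Panel A 4/5 = 80.0% → Panel A
Translational research: the 2025 panel 15/48 = 31.2%, Panel A 26/64 = 40.6% → Panel A
Infrastructure: the 2025 panel 2/8 = 25.0%, Panel A 57/154 = 37.0% → Panel A
Overall: the 2025 panel 67/140 = 47.9%, Panel A 87/223 = 39.0% → the 2025 panel
Panel A wins each proposal group but the 2025 panel wins overall — the comparison reverses. Panel A's proposals skew toward infrastructure, which has a lower base rate.

No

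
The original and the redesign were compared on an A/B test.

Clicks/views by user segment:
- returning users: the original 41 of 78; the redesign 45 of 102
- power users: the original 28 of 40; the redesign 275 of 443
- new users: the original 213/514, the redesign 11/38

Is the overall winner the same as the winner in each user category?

No

Returning users: the original 41/78 = 52.6%, the redesign 45/102 = 44.1% → the original
Power users: the original 28/40 = 70.0%, the redesign 275/443 = 62.1% → the original
New users: the original 213/514 = 41.4%, the redesign 11/38 = 28.9% → the original
Overall: the original 282/632 = 44.6%, the redesign 331/583 = 56.8% → the redesign
The original wins each user group but the redesign wins overall — the comparison reverses. The original's views skew toward new users, which has a lower base rate.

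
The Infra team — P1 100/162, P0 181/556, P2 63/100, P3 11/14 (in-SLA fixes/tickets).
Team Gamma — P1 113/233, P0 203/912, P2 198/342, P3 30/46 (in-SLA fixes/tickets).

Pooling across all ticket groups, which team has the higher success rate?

P1: the Infra team 100/162 = 61.7%, Team Gamma 113/233 = 48.5% → the Infra team
P0: the Infra team 181/556 = 32.6%, Team Gamma 203/912 = 22.3% → the Infra team
P2: the Infra team 63/100 = 63.0%, Team Gamma 198/342 = 57.9% → the Infra team
P3: the Infra team 11/14 = 78.6%, Team Gamma 30/46 = 65.2% → the Infra team
Overall: the Infra team 355/832 = 42.7%, Team Gamma 544/1533 = 35.5% → the Infra team

the Infra team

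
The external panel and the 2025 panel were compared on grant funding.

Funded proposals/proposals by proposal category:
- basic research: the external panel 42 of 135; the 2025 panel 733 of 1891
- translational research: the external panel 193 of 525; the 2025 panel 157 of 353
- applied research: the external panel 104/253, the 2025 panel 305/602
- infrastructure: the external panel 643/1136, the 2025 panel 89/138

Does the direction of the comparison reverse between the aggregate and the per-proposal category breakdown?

Basic research: the external panel 42/135 = 31.1%, the 2025 panel 733/1891 = 38.8% → the 2025 panel
Translational research: the external panel 193/525 = 36.8%, the 2025 panel 157/353 = 44.5% → the 2025 panel
Applied research: the external panel 104/253 = 41.1%, the 2025 panel 305/602 = 50.7% → the 2025 panel
Infrastructure: the external panel 643/1136 = 56.6%, the 2025 panel 89/138 = 64.5% → the 2025 panel
Overall: the external panel 982/2049 = 47.9%, the 2025 panel 1284/2984 = 43.0% → the external panel
The 2025 panel wins each proposal group but the external panel wins overall — the comparison reverses. The 2025 panel's proposals skew toward basic research, which has a lower base rate.

Yes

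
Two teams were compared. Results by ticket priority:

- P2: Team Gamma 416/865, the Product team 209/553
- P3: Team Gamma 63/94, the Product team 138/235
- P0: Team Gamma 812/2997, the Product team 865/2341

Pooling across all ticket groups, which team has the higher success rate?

the Product team

P2: Team Gamma 416/865 = 48.1%, the Product team 209/553 = 37.8% → Team Gamma
P3: Team Gamma 63/94 = 67.0%, the Product team 138/235 = 58.7% → Team Gamma
P0: Team Gamma 812/2997 = 27.1%, the Product team 865/2341 = 37.0% → the Product team
Overall: Team Gamma 1291/3956 = 32.6%, the Product team 1212/3129 = 38.7% → the Product team
(Neither sweeps every ticket group, but the Product team has the higher pooled rate.)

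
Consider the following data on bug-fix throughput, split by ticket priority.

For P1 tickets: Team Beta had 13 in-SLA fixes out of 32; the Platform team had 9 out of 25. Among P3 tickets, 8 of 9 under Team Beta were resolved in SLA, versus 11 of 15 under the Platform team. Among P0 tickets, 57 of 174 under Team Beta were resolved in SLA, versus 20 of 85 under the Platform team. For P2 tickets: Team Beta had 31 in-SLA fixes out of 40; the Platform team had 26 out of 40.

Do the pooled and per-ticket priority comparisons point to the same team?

Yes

P1: Team Beta 13/32 = 40.6%, the Platform team 9/25 = 36.0% → Team Beta
P3: Team Beta 8/9 = 88.9%, the Platform team 11/15 = 73.3% → Team Beta
P0: Team Beta 57/174 = 32.8%, the Platform team 20/85 = 23.5% → Team Beta
P2: Team Beta 31/40 = 77.5%, the Platform team 26/40 = 65.0% → Team Beta
Overall: Team Beta 109/255 = 42.7%, the Platform team 66/165 = 40.0% → Team Beta
Team Beta wins overall and in every ticket group — no reversal.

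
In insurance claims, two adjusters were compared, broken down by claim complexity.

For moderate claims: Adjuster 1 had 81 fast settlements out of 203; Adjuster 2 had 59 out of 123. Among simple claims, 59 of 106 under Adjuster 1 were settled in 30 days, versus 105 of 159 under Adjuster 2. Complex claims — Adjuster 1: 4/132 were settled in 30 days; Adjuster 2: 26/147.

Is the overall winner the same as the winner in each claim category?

Moderate: Adjuster 1 81/203 = 39.9%, Adjuster 2 59/123 = 48.0% → Adjuster 2
Simple: Adjuster 1 59/106 = 55.7%, Adjuster 2 105/159 = 66.0% → Adjuster 2
Complex: Adjuster 1 4/132 = 3.0%, Adjuster 2 26/147 = 17.7% → Adjuster 2
Overall: Adjuster 1 144/441 = 32.7%, Adjuster 2 190/429 = 44.3% → Adjuster 2
Adjuster 2 wins overall and in every claim group — no reversal.

Yes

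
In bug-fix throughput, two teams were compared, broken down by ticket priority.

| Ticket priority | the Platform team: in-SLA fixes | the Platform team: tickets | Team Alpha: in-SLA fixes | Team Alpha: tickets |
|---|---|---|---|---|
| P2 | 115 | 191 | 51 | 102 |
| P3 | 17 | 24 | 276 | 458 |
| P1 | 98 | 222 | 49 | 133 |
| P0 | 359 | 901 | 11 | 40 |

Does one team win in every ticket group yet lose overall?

P2: the Platform team 115/191 = 60.2%, Team Alpha 51/102 = 50.0% → the Platform team
P3: the Platform team 17/24 = 70.8%, Team Alpha 276/458 = 60.3% → the Platform team
P1: the Platform team 98/222 = 44.1%, Team Alpha 49/133 = 36.8% → the Platform team
P0: the Platform team 359/901 = 39.8%, Team Alpha 11/40 = 27.5% → the Platform team
Overall: the Platform team 589/1338 = 44.0%, Team Alpha 387/733 = 52.8% → Team Alpha
The Platform team wins each ticket group but Team Alpha wins overall — the comparison reverses. The Platform team's tickets skew toward P0, which has a lower base rate.

Yes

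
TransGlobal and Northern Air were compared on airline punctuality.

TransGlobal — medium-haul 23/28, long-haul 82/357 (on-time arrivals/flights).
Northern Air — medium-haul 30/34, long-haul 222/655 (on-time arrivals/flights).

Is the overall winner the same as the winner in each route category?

Medium-haul: TransGlobal 23/28 = 82.1%, Northern Air 30/34 = 88.2% → Northern Air
Long-haul: TransGlobal 82/357 = 23.0%, Northern Air 222/655 = 33.9% → Northern Air
Overall: TransGlobal 105/385 = 27.3%, Northern Air 252/689 = 36.6% → Northern Air
Northern Air wins overall and in every route group — no reversal.

Yes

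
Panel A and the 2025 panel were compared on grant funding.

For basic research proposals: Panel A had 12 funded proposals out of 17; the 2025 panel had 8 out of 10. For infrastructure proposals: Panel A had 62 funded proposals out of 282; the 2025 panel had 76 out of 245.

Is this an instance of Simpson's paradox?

Basic research: Panel A 12/17 = 70.6%, the 2025 panel 8/10 = 80.0% → the 2025 panel
Infrastructure: Panel A 62/282 = 22.0%, the 2025 panel 76/245 = 31.0% → the 2025 panel
Overall: Panel A 74/299 = 24.7%, the 2025 panel 84/255 = 32.9% → the 2025 panel
The 2025 panel wins overall and in every proposal group — no reversal.

No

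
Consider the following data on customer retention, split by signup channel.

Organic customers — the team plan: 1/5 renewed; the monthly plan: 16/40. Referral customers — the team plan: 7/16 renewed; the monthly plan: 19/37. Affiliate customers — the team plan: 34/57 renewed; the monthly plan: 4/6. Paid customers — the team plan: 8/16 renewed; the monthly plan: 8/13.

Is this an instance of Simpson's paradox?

Organic: the team plan 1/5 = 20.0%, the monthly plan 16/40 = 40.0% → the monthly plan
Referral: the team plan 7/16 = 43.8%, the monthly plan 19/37 = 51.4% → the monthly plan
Affiliate: the team plan 34/57 = 59.6%, the monthly plan 4/6 = 66.7% → the monthly plan
Paid: the team plan 8/16 = 50.0%, the monthly plan 8/13 = 61.5% → the monthly plan
Overall: the team plan 50/94 = 53.2%, the monthly plan 47/96 = 49.0% → the team plan
The monthly plan wins each signup group but the team plan wins overall — the comparison reverses. The monthly plan's customers skew toward organic, which has a lower base rate.

Yes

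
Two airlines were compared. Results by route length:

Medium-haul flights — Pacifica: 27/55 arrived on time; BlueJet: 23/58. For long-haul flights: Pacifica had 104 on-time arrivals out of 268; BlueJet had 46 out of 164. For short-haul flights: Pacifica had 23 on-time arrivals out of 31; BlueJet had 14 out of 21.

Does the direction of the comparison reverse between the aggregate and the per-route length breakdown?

Medium-haul: Pacifica 27/55 = 49.1%, BlueJet 23/58 = 39.7% → Pacifica
Long-haul: Pacifica 104/268 = 38.8%, BlueJet 46/164 = 28.0% → Pacifica
Short-haul: Pacifica 23/31 = 74.2%, BlueJet 14/21 = 66.7% → Pacifica
Overall: Pacifica 154/354 = 43.5%, BlueJet 83/243 = 34.2% → Pacifica
Pacifica wins overall and in every route group — no reversal.

No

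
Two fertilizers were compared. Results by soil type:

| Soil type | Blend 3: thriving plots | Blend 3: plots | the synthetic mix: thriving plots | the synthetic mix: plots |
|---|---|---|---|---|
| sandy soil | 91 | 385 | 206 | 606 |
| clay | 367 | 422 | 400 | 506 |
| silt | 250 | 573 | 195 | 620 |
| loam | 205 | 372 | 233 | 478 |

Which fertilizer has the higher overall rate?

Sandy soil: Blend 3 91/385 = 23.6%, the synthetic mix 206/606 = 34.0% → the synthetic mix
Clay: Blend 3 367/422 = 87.0%, the synthetic mix 400/506 = 79.1% → Blend 3
Silt: Blend 3 250/573 = 43.6%, the synthetic mix 195/620 = 31.5% → Blend 3
Loam: Blend 3 205/372 = 55.1%, the synthetic mix 233/478 = 48.7% → Blend 3
Overall: Blend 3 913/1752 = 52.1%, the synthetic mix 1034/2210 = 46.8% → Blend 3
(Neither sweeps every soil group, but Blend 3 has the higher pooled rate.)

Blend 3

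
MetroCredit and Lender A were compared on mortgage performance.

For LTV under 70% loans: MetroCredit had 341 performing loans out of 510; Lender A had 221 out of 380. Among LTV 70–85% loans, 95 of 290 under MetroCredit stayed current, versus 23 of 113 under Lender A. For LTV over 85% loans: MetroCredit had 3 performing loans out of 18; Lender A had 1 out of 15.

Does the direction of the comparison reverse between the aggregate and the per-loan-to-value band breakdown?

No

LTV under 70%: MetroCredit 341/510 = 66.9%, Lender A 221/380 = 58.2% → MetroCredit
LTV 70–85%: MetroCredit 95/290 = 32.8%, Lender A 23/113 = 20.4% → MetroCredit
LTV over 85%: MetroCredit 3/18 = 16.7%, Lender A 1/15 = 6.7% → MetroCredit
Overall: MetroCredit 439/818 = 53.7%, Lender A 245/508 = 48.2% → MetroCredit
MetroCredit wins overall and in every loan-to-value group — no reversal.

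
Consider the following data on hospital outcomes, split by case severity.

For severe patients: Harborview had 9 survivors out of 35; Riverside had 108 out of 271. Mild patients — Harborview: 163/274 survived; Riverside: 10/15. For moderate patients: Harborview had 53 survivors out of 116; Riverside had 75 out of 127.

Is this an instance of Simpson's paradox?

Severe: Harborview 9/35 = 25.7%, Riverside 108/271 = 39.9% → Riverside
Mild: Harborview 163/274 = 59.5%, Riverside 10/15 = 66.7% → Riverside
Moderate: Harborview 53/116 = 45.7%, Riverside 75/127 = 59.1% → Riverside
Overall: Harborview 225/425 = 52.9%, Riverside 193/413 = 46.7% → Harborview
Riverside wins each case group but Harborview wins overall — the comparison reverses. Riverside's patients skew toward severe, which has a lower base rate.

Yes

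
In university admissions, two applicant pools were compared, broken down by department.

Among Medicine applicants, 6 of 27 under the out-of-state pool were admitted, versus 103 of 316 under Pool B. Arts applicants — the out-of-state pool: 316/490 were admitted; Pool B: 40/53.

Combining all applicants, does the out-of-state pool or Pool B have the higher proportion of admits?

Medicine: the out-of-state pool 6/27 = 22.2%, Pool B 103/316 = 32.6% → Pool B
Arts: the out-of-state pool 316/490 = 64.5%, Pool B 40/53 = 75.5% → Pool B
Overall: the out-of-state pool 322/517 = 62.3%, Pool B 143/369 = 38.8% → the out-of-state pool
(Pool B wins every department group but the out-of-state pool wins overall — Pool B's applicants skew toward the low-rate Medicine group.)

the out-of-state pool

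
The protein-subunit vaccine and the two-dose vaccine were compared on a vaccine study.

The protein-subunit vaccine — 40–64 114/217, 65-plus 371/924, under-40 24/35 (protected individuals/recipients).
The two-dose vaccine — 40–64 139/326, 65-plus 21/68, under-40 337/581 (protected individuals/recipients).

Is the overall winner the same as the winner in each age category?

40–64: the protein-subunit vaccine 114/217 = 52.5%, the two-dose vaccine 139/326 = 42.6% → the protein-subunit vaccine
65-plus: the protein-subunit vaccine 371/924 = 40.2%, the two-dose vaccine 21/68 = 30.9% → the protein-subunit vaccine
Under-40: the protein-subunit vaccine 24/35 = 68.6%, the two-dose vaccine 337/581 = 58.0% → the protein-subunit vaccine
Overall: the protein-subunit vaccine 509/1176 = 43.3%, the two-dose vaccine 497/975 = 51.0% → the two-dose vaccine
The protein-subunit vaccine wins each age group but the two-dose vaccine wins overall — the comparison reverses. The protein-subunit vaccine's recipients skew toward 65-plus, which has a lower base rate.

No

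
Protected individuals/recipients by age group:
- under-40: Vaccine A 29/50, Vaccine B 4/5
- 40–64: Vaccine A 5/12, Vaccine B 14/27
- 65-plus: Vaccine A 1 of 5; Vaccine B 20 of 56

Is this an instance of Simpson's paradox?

Under-40: Vaccine A 29/50 = 58.0%, Vaccine B 4/5 = 80.0% → Vaccine B
40–64: Vaccine A 5/12 = 41.7%, Vaccine B 14/27 = 51.9% → Vaccine B
65-plus: Vaccine A 1/5 = 20.0%, Vaccine B 20/56 = 35.7% → Vaccine B
Overall: Vaccine A 35/67 = 52.2%, Vaccine B 38/88 = 43.2% → Vaccine A
Vaccine B wins each age group but Vaccine A wins overall — the comparison reverses. Vaccine B's recipients skew toward 65-plus, which has a lower base rate.

Yes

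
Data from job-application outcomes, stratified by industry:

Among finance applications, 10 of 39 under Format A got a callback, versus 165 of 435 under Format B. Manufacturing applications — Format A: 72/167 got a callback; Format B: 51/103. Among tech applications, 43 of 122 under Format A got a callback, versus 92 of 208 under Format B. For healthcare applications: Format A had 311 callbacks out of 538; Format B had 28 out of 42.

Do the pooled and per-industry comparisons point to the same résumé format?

Finance: Format A 10/39 = 25.6%, Format B 165/435 = 37.9% → Format B
Manufacturing: Format A 72/167 = 43.1%, Format B 51/103 = 49.5% → Format B
Tech: Format A 43/122 = 35.2%, Format B 92/208 = 44.2% → Format B
Healthcare: Format A 311/538 = 57.8%, Format B 28/42 = 66.7% → Format B
Overall: Format A 436/866 = 50.3%, Format B 336/788 = 42.6% → Format A
Format B wins each industry group but Format A wins overall — the comparison reverses. Format B's applications skew toward finance, which has a lower base rate.

No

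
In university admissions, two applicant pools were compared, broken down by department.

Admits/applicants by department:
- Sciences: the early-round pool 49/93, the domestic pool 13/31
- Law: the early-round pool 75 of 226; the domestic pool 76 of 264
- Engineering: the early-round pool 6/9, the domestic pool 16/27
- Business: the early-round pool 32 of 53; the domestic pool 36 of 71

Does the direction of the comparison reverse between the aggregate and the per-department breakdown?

No

Sciences: the early-round pool 49/93 = 52.7%, the domestic pool 13/31 = 41.9% → the early-round pool
Law: the early-round pool 75/226 = 33.2%, the domestic pool 76/264 = 28.8% → the early-round pool
Engineering: the early-round pool 6/9 = 66.7%, the domestic pool 16/27 = 59.3% → the early-round pool
Business: the early-round pool 32/53 = 60.4%, the domestic pool 36/71 = 50.7% → the early-round pool
Overall: the early-round pool 162/381 = 42.5%, the domestic pool 141/393 = 35.9% → the early-round pool
The early-round pool wins overall and in every department group — no reversal.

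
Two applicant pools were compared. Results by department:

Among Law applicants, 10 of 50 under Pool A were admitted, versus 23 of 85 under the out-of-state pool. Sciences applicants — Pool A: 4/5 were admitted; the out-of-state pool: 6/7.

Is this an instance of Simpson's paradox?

Law: Pool A 10/50 = 20.0%, the out-of-state pool 23/85 = 27.1% → the out-of-state pool
Sciences: Pool A 4/5 = 80.0%, the out-of-state pool 6/7 = 85.7% → the out-of-state pool
Overall: Pool A 14/55 = 25.5%, the out-of-state pool 29/92 = 31.5% → the out-of-state pool
The out-of-state pool wins overall and in every department group — no reversal.

No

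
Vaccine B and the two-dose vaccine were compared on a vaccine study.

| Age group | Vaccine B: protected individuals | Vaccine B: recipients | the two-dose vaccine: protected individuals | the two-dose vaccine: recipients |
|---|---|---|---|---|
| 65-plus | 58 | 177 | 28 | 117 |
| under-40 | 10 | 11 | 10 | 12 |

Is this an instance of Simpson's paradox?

65-plus: Vaccine B 58/177 = 32.8%, the two-dose vaccine 28/117 = 23.9% → Vaccine B
Under-40: Vaccine B 10/11 = 90.9%, the two-dose vaccine 10/12 = 83.3% → Vaccine B
Overall: Vaccine B 68/188 = 36.2%, the two-dose vaccine 38/129 = 29.5% → Vaccine B
Vaccine B wins overall and in every age group — no reversal.

No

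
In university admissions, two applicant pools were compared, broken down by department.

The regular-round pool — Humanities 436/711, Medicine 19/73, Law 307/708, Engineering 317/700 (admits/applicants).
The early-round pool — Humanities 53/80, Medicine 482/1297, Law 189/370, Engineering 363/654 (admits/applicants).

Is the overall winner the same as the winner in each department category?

No

Humanities: the regular-round pool 436/711 = 61.3%, the early-round pool 53/80 = 66.2% → the early-round pool
Medicine: the regular-round pool 19/73 = 26.0%, the early-round pool 482/1297 = 37.2% → the early-round pool
Law: the regular-round pool 307/708 = 43.4%, the early-round pool 189/370 = 51.1% → the early-round pool
Engineering: the regular-round pool 317/700 = 45.3%, the early-round pool 363/654 = 55.5% → the early-round pool
Overall: the regular-round pool 1079/2192 = 49.2%, the early-round pool 1087/2401 = 45.3% → the regular-round pool
The early-round pool wins each department group but the regular-round pool wins overall — the comparison reverses. The early-round pool's applicants skew toward Medicine, which has a lower base rate.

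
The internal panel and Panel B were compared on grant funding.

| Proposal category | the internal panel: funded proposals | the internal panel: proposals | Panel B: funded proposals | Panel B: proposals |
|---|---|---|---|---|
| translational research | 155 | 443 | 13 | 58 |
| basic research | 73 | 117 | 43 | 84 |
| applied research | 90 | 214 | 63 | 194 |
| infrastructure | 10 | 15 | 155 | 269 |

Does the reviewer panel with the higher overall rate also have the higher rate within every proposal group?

Translational research: the internal panel 155/443 = 35.0%, Panel B 13/58 = 22.4% → the internal panel
Basic research: the internal panel 73/117 = 62.4%, Panel B 43/84 = 51.2% → the internal panel
Applied research: the internal panel 90/214 = 42.1%, Panel B 63/194 = 32.5% → the internal panel
Infrastructure: the internal panel 10/15 = 66.7%, Panel B 155/269 = 57.6% → the internal panel
Overall: the internal panel 328/789 = 41.6%, Panel B 274/605 = 45.3% → Panel B
The internal panel wins each proposal group but Panel B wins overall — the comparison reverses. The internal panel's proposals skew toward translational research, which has a lower base rate.

No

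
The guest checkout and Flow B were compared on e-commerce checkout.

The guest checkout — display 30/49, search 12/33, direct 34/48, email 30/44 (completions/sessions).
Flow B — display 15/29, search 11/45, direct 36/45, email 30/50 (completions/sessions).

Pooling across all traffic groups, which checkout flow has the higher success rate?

the guest checkout

Display: the guest checkout 30/49 = 61.2%, Flow B 15/29 = 51.7% → the guest checkout
Search: the guest checkout 12/33 = 36.4%, Flow B 11/45 = 24.4% → the guest checkout
Direct: the guest checkout 34/48 = 70.8%, Flow B 36/45 = 80.0% → Flow B
Email: the guest checkout 30/44 = 68.2%, Flow B 30/50 = 60.0% → the guest checkout
Overall: the guest checkout 106/174 = 60.9%, Flow B 92/169 = 54.4% → the guest checkout
(Neither sweeps every traffic group, but the guest checkout has the higher pooled rate.)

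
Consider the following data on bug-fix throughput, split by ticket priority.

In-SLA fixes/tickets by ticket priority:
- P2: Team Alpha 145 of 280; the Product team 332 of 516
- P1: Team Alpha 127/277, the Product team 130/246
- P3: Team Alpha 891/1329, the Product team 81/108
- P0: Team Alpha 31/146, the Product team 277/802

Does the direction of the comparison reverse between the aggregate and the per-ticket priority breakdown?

Yes

P2: Team Alpha 145/280 = 51.8%, the Product team 332/516 = 64.3% → the Product team
P1: Team Alpha 127/277 = 45.8%, the Product team 130/246 = 52.8% → the Product team
P3: Team Alpha 891/1329 = 67.0%, the Product team 81/108 = 75.0% → the Product team
P0: Team Alpha 31/146 = 21.2%, the Product team 277/802 = 34.5% → the Product team
Overall: Team Alpha 1194/2032 = 58.8%, the Product team 820/1672 = 49.0% → Team Alpha
The Product team wins each ticket group but Team Alpha wins overall — the comparison reverses. The Product team's tickets skew toward P0, which has a lower base rate.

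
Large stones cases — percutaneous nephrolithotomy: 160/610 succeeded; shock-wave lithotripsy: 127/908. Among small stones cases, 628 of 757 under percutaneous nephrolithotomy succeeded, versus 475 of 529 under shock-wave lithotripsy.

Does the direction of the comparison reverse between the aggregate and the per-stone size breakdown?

Large stones: percutaneous nephrolithotomy 160/610 = 26.2%, shock-wave lithotripsy 127/908 = 14.0% → percutaneous nephrolithotomy
Small stones: percutaneous nephrolithotomy 628/757 = 83.0%, shock-wave lithotripsy 475/529 = 89.8% → shock-wave lithotripsy
Overall: percutaneous nephrolithotomy 788/1367 = 57.6%, shock-wave lithotripsy 602/1437 = 41.9% → percutaneous nephrolithotomy
Neither sweeps: percutaneous nephrolithotomy wins 1 of 2 groups, shock-wave lithotripsy wins 1. Percutaneous nephrolithotomy wins overall but not every group — no Simpson reversal.

No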